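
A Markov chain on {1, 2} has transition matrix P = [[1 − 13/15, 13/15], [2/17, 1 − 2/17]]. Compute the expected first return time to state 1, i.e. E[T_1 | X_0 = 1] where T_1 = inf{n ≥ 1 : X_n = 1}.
E[T_1 | X_0 = 1] = 1/π_1 = 251/30

For an irreducible recurrent Markov chain with stationary distribution π, E[T_i | X_0 = i] = 1/π_i (Kac's formula). Here π_1 = (2/17)/(13/15 + 2/17) = (2/17)/(251/255) = 30/251, so E[T_1 | X_0 = 1] = 1/π_1 = (13/15 + 2/17)/(2/17) = (251/255)/(2/17) = 251/30.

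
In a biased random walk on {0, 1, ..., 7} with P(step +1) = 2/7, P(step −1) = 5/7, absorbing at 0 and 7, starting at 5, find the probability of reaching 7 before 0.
P(hit 7 before 0) = (1 − (5/2)^5) / (1 − (5/2)^7) = 4124/25999

Let u_k denote P(reach 7 before 0 | start at k). Boundary: u_0 = 0, u_7 = 1. Recurrence: u_k = 2/7·u_{k+1} + 5/7·u_{k-1} for 1 ≤ k ≤ 6. Try u_k = A + B·r^k with r = q/p = (5/7)/(2/7) = 5/2. Substitution satisfies the recurrence; boundary conditions give:
  u_k = (1 − r^k) / (1 − r^N) = (1 − (5/2)^5) / (1 − (5/2)^7) = 4124/25999.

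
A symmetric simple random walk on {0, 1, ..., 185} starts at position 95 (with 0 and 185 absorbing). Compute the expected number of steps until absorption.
E[τ | X_0 = 95] = 8550

Let v_k = E[τ | X_0 = k]. Boundary: v_0 = v_185 = 0. Recurrence: v_k = 1 + (v_{k-1} + v_{k+1})/2 for 1 ≤ k ≤ 184. The particular solution to v_k − (v_{k-1} + v_{k+1})/2 = 1 is v_k = −k^2. Adding homogeneous solution A + B k and matching boundaries gives v_k = k (185 − k). Substituting k = 95: v_95 = 95 · 90 = 8550.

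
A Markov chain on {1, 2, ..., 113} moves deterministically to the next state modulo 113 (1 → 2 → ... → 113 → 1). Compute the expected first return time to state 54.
E[T_54 | X_0 = 54] = 113

The chain cycles deterministically, so starting at state 54 it returns in exactly 113 steps. Equivalently, the stationary distribution is uniform π_j = 1/113 for every state j, so by Kac's formula E[T_54] = 1/π_54 = 113.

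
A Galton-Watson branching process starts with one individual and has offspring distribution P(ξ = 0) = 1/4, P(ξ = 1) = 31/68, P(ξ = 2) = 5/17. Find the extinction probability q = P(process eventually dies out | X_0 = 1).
q = 17/20

The pgf is f(s) = 1/4 + 31/68·s + 5/17·s². The extinction probability q is the smallest fixed point of f in [0, 1]. Setting s = f(s):
  5/17·s² + (31/68 − 1)·s + 1/4 = 0
  5/17·s² − (1/4 + 5/17)·s + 1/4 = 0
which factors as (s − 1)·(5/17·s − 1/4) = 0, giving roots s = 1 and s = (1/4)/(5/17) = 17/20.
Mean offspring μ = 31/68 + 2·5/17 = 71/68 > 1 (supercritical), so q < 1. The extinction probability is the smaller root: q = (1/4)/(5/17) = 17/20.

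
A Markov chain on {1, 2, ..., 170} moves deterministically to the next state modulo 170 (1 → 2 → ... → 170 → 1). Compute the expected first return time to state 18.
E[T_18 | X_0 = 18] = 170

The chain cycles deterministically, so starting at state 18 it returns in exactly 170 steps. Equivalently, the stationary distribution is uniform π_j = 1/170 for every state j, so by Kac's formula E[T_18] = 1/π_18 = 170.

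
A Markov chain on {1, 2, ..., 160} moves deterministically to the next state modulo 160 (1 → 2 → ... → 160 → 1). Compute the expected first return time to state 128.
E[T_128 | X_0 = 128] = 160

The chain cycles deterministically, so starting at state 128 it returns in exactly 160 steps. Equivalently, the stationary distribution is uniform π_j = 1/160 for every state j, so by Kac's formula E[T_128] = 1/π_128 = 160.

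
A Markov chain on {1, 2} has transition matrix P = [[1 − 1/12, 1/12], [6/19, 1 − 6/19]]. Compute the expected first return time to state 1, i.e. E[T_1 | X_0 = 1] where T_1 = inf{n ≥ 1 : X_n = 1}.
E[T_1 | X_0 = 1] = 1/π_1 = 91/72

For an irreducible recurrent Markov chain with stationary distribution π, E[T_i | X_0 = i] = 1/π_i (Kac's formula). Here π_1 = (6/19)/(1/12 + 6/19) = (6/19)/(91/228) = 72/91, so E[T_1 | X_0 = 1] = 1/π_1 = (1/12 + 6/19)/(6/19) = (91/228)/(6/19) = 91/72.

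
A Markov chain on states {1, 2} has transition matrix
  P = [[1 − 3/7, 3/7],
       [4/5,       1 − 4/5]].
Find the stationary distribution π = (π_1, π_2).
π_1 = 28/43, π_2 = 15/43

Solve πP = π with π_1 + π_2 = 1. From πP = π: π_1 · (1 − 3/7) + π_2 · 4/5 = π_1 ⇒ π_2 · 4/5 = π_1 · 3/7 ⇒ π_2/π_1 = (3/7)/(4/5) = 15/28. Together with π_1 + π_2 = 1:
  π_1 = (4/5)/(3/7 + 4/5) = (4/5)/(43/35) = 28/43,
  π_2 = (3/7)/(3/7 + 4/5) = (3/7)/(43/35) = 15/43.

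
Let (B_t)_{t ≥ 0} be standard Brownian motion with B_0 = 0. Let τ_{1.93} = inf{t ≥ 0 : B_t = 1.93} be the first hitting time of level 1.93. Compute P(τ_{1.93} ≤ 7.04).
P(τ_{1.93} ≤ 7.04) = 2(1 − Φ(1.93/√7.04)) = 2(1 − Φ(0.7274)) ≈ 0.4670

By the reflection principle for standard BM, P(τ_b ≤ t) = 2 · P(B_t ≥ b). Since B_t ~ N(0, t), P(B_t ≥ 1.93) = 1 − Φ(1.93/√t) = 1 − Φ(1.93/√7.04) = 1 − Φ(0.7274) ≈ 0.23349. Doubling: P(τ_{1.93} ≤ 7.04) ≈ 2 · 0.23349 = 0.46698 ≈ 0.4670.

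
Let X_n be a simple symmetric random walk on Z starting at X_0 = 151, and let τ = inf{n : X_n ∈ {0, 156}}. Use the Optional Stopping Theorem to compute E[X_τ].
E[X_τ] = 151

X_n is a martingale and τ is a bounded-mean stopping time (indeed τ is finite a.s. with bounded expectation since the walk is in a bounded region). By the OST, E[X_τ] = E[X_0] = 151. Equivalently: E[X_τ] = 156 · P(hit 156 first) + 0 · P(hit 0 first) = 156 · (151/156) = 151.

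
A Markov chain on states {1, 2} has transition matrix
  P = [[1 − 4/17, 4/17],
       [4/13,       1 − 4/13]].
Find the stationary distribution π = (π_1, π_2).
π_1 = 17/30, π_2 = 13/30

Solve πP = π with π_1 + π_2 = 1. From πP = π: π_1 · (1 − 4/17) + π_2 · 4/13 = π_1 ⇒ π_2 · 4/13 = π_1 · 4/17 ⇒ π_2/π_1 = (4/17)/(4/13) = 13/17. Together with π_1 + π_2 = 1:
  π_1 = (4/13)/(4/17 + 4/13) = (4/13)/(120/221) = 17/30,
  π_2 = (4/17)/(4/17 + 4/13) = (4/17)/(120/221) = 13/30.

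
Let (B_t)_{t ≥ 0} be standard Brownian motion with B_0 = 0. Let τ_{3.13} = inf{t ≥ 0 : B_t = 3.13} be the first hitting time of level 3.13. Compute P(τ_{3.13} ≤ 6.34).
P(τ_{3.13} ≤ 6.34) = 2(1 − Φ(3.13/√6.34)) = 2(1 − Φ(1.2431)) ≈ 0.2138

By the reflection principle for standard BM, P(τ_b ≤ t) = 2 · P(B_t ≥ b). Since B_t ~ N(0, t), P(B_t ≥ 3.13) = 1 − Φ(3.13/√t) = 1 − Φ(3.13/√6.34) = 1 − Φ(1.2431) ≈ 0.10692. Doubling: P(τ_{3.13} ≤ 6.34) ≈ 2 · 0.10692 = 0.21384 ≈ 0.2138.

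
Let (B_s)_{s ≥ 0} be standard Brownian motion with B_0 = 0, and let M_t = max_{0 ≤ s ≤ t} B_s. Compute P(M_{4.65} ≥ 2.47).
P(M_{4.65} ≥ 2.47) = 2·P(B_{4.65} ≥ 2.47) = 2(1 − Φ(2.47/√4.65)) ≈ 0.2520

By the reflection principle for Brownian motion, P(M_t ≥ a) = 2 · P(B_t ≥ a) for a ≥ 0. Since B_t ~ N(0, t), P(B_t ≥ 2.47) = 1 − Φ(2.47/√t) = 1 − Φ(2.47/√4.65) = 1 − Φ(1.1454). So
  P(M_{4.65} ≥ 2.47) = 2(1 − Φ(1.1454)) ≈ 0.2520.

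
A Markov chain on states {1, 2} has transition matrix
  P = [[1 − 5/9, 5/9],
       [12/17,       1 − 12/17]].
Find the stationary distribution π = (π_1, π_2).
π_1 = 108/193, π_2 = 85/193

Solve πP = π with π_1 + π_2 = 1. From πP = π: π_1 · (1 − 5/9) + π_2 · 12/17 = π_1 ⇒ π_2 · 12/17 = π_1 · 5/9 ⇒ π_2/π_1 = (5/9)/(12/17) = 85/108. Together with π_1 + π_2 = 1:
  π_1 = (12/17)/(5/9 + 12/17) = (12/17)/(193/153) = 108/193,
  π_2 = (5/9)/(5/9 + 12/17) = (5/9)/(193/153) = 85/193.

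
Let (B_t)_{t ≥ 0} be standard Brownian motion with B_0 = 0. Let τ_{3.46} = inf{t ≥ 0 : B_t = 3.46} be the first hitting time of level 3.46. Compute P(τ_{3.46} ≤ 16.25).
P(τ_{3.46} ≤ 16.25) = 2(1 − Φ(3.46/√16.25)) = 2(1 − Φ(0.8583)) ≈ 0.3907

By the reflection principle for standard BM, P(τ_b ≤ t) = 2 · P(B_t ≥ b). Since B_t ~ N(0, t), P(B_t ≥ 3.46) = 1 − Φ(3.46/√t) = 1 − Φ(3.46/√16.25) = 1 − Φ(0.8583) ≈ 0.19536. Doubling: P(τ_{3.46} ≤ 16.25) ≈ 2 · 0.19536 = 0.39072 ≈ 0.3907.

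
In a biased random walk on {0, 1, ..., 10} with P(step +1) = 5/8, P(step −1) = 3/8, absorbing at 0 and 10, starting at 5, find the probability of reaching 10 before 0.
P(hit 10 before 0) = (1 − (3/5)^5) / (1 − (3/5)^10) = 3125/3368

Let u_k denote P(reach 10 before 0 | start at k). Boundary: u_0 = 0, u_10 = 1. Recurrence: u_k = 5/8·u_{k+1} + 3/8·u_{k-1} for 1 ≤ k ≤ 9. Try u_k = A + B·r^k with r = q/p = (3/8)/(5/8) = 3/5. Substitution satisfies the recurrence; boundary conditions give:
  u_k = (1 − r^k) / (1 − r^N) = (1 − (3/5)^5) / (1 − (3/5)^10) = 3125/3368.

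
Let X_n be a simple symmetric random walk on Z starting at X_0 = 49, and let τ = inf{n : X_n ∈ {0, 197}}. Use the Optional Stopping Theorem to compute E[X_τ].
E[X_τ] = 49

X_n is a martingale and τ is a bounded-mean stopping time (indeed τ is finite a.s. with bounded expectation since the walk is in a bounded region). By the OST, E[X_τ] = E[X_0] = 49. Equivalently: E[X_τ] = 197 · P(hit 197 first) + 0 · P(hit 0 first) = 197 · (49/197) = 49.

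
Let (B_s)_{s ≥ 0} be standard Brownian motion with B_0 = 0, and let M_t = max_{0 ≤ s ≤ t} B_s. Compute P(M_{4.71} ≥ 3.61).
P(M_{4.71} ≥ 3.61) = 2·P(B_{4.71} ≥ 3.61) = 2(1 − Φ(3.61/√4.71)) ≈ 0.0962

By the reflection principle for Brownian motion, P(M_t ≥ a) = 2 · P(B_t ≥ a) for a ≥ 0. Since B_t ~ N(0, t), P(B_t ≥ 3.61) = 1 − Φ(3.61/√t) = 1 − Φ(3.61/√4.71) = 1 − Φ(1.6634). So
  P(M_{4.71} ≥ 3.61) = 2(1 − Φ(1.6634)) ≈ 0.0962.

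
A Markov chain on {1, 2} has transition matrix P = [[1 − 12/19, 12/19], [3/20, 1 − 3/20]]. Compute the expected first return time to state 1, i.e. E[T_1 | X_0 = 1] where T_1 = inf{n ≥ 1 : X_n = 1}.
E[T_1 | X_0 = 1] = 1/π_1 = 99/19

For an irreducible recurrent Markov chain with stationary distribution π, E[T_i | X_0 = i] = 1/π_i (Kac's formula). Here π_1 = (3/20)/(12/19 + 3/20) = (3/20)/(297/380) = 19/99, so E[T_1 | X_0 = 1] = 1/π_1 = (12/19 + 3/20)/(3/20) = (297/380)/(3/20) = 99/19.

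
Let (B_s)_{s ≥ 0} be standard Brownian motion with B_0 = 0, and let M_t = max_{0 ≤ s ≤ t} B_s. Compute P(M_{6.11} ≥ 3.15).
P(M_{6.11} ≥ 3.15) = 2·P(B_{6.11} ≥ 3.15) = 2(1 − Φ(3.15/√6.11)) ≈ 0.2025

By the reflection principle for Brownian motion, P(M_t ≥ a) = 2 · P(B_t ≥ a) for a ≥ 0. Since B_t ~ N(0, t), P(B_t ≥ 3.15) = 1 − Φ(3.15/√t) = 1 − Φ(3.15/√6.11) = 1 − Φ(1.2744). So
  P(M_{6.11} ≥ 3.15) = 2(1 − Φ(1.2744)) ≈ 0.2025.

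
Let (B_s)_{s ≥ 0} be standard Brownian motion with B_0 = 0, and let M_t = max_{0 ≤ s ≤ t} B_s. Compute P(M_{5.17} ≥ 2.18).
P(M_{5.17} ≥ 2.18) = 2·P(B_{5.17} ≥ 2.18) = 2(1 − Φ(2.18/√5.17)) ≈ 0.3377

By the reflection principle for Brownian motion, P(M_t ≥ a) = 2 · P(B_t ≥ a) for a ≥ 0. Since B_t ~ N(0, t), P(B_t ≥ 2.18) = 1 − Φ(2.18/√t) = 1 − Φ(2.18/√5.17) = 1 − Φ(0.9588). So
  P(M_{5.17} ≥ 2.18) = 2(1 − Φ(0.9588)) ≈ 0.3377.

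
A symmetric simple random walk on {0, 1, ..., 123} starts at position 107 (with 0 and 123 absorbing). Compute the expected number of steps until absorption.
E[τ | X_0 = 107] = 1712

Let v_k = E[τ | X_0 = k]. Boundary: v_0 = v_123 = 0. Recurrence: v_k = 1 + (v_{k-1} + v_{k+1})/2 for 1 ≤ k ≤ 122. The particular solution to v_k − (v_{k-1} + v_{k+1})/2 = 1 is v_k = −k^2. Adding homogeneous solution A + B k and matching boundaries gives v_k = k (123 − k). Substituting k = 107: v_107 = 107 · 16 = 1712.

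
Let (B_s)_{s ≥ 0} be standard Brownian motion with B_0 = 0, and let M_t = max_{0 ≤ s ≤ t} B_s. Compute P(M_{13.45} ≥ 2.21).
P(M_{13.45} ≥ 2.21) = 2·P(B_{13.45} ≥ 2.21) = 2(1 − Φ(2.21/√13.45)) ≈ 0.5468

By the reflection principle for Brownian motion, P(M_t ≥ a) = 2 · P(B_t ≥ a) for a ≥ 0. Since B_t ~ N(0, t), P(B_t ≥ 2.21) = 1 − Φ(2.21/√t) = 1 − Φ(2.21/√13.45) = 1 − Φ(0.6026). So
  P(M_{13.45} ≥ 2.21) = 2(1 − Φ(0.6026)) ≈ 0.5468.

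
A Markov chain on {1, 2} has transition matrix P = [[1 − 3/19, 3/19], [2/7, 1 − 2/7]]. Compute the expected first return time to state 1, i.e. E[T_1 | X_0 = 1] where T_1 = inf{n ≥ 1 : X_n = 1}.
E[T_1 | X_0 = 1] = 1/π_1 = 59/38

For an irreducible recurrent Markov chain with stationary distribution π, E[T_i | X_0 = i] = 1/π_i (Kac's formula). Here π_1 = (2/7)/(3/19 + 2/7) = (2/7)/(59/133) = 38/59, so E[T_1 | X_0 = 1] = 1/π_1 = (3/19 + 2/7)/(2/7) = (59/133)/(2/7) = 59/38.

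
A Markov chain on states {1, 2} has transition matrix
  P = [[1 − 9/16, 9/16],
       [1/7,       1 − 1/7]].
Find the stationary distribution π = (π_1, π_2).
π_1 = 16/79, π_2 = 63/79

Solve πP = π with π_1 + π_2 = 1. From πP = π: π_1 · (1 − 9/16) + π_2 · 1/7 = π_1 ⇒ π_2 · 1/7 = π_1 · 9/16 ⇒ π_2/π_1 = (9/16)/(1/7) = 63/16. Together with π_1 + π_2 = 1:
  π_1 = (1/7)/(9/16 + 1/7) = (1/7)/(79/112) = 16/79,
  π_2 = (9/16)/(9/16 + 1/7) = (9/16)/(79/112) = 63/79.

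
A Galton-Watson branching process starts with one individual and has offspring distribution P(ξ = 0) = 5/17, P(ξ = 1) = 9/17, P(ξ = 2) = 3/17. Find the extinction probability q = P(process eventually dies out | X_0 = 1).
q = 1

Mean offspring μ = 0·5/17 + 1·9/17 + 2·3/17 = 15/17 ≤ 1. For μ ≤ 1 with offspring not concentrated at 1, the Galton-Watson process goes extinct almost surely, so q = 1.
(Algebraic check: The pgf is f(s) = 5/17 + 9/17·s + 3/17·s². The extinction probability q is the smallest fixed point of f in [0, 1]. Setting s = f(s):
  3/17·s² + (9/17 − 1)·s + 5/17 = 0
  3/17·s² − (5/17 + 3/17)·s + 5/17 = 0
which factors as (s − 1)·(3/17·s − 5/17) = 0, giving roots s = 1 and s = (5/17)/(3/17) = 5/3. Since 5/3 ≥ 1, the smallest root in [0, 1] is s = 1.)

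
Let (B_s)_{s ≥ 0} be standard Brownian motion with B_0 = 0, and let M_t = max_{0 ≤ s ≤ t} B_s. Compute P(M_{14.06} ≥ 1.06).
P(M_{14.06} ≥ 1.06) = 2·P(B_{14.06} ≥ 1.06) = 2(1 − Φ(1.06/√14.06)) ≈ 0.7774

By the reflection principle for Brownian motion, P(M_t ≥ a) = 2 · P(B_t ≥ a) for a ≥ 0. Since B_t ~ N(0, t), P(B_t ≥ 1.06) = 1 − Φ(1.06/√t) = 1 − Φ(1.06/√14.06) = 1 − Φ(0.2827). So
  P(M_{14.06} ≥ 1.06) = 2(1 − Φ(0.2827)) ≈ 0.7774.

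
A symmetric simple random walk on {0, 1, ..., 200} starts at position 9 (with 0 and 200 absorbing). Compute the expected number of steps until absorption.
E[τ | X_0 = 9] = 1719

Let v_k = E[τ | X_0 = k]. Boundary: v_0 = v_200 = 0. Recurrence: v_k = 1 + (v_{k-1} + v_{k+1})/2 for 1 ≤ k ≤ 199. The particular solution to v_k − (v_{k-1} + v_{k+1})/2 = 1 is v_k = −k^2. Adding homogeneous solution A + B k and matching boundaries gives v_k = k (200 − k). Substituting k = 9: v_9 = 9 · 191 = 1719.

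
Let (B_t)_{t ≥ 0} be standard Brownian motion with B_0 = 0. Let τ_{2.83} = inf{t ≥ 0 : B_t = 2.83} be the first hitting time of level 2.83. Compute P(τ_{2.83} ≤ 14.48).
P(τ_{2.83} ≤ 14.48) = 2(1 − Φ(2.83/√14.48)) = 2(1 − Φ(0.7437)) ≈ 0.4571

By the reflection principle for standard BM, P(τ_b ≤ t) = 2 · P(B_t ≥ b). Since B_t ~ N(0, t), P(B_t ≥ 2.83) = 1 − Φ(2.83/√t) = 1 − Φ(2.83/√14.48) = 1 − Φ(0.7437) ≈ 0.22853. Doubling: P(τ_{2.83} ≤ 14.48) ≈ 2 · 0.22853 = 0.45706 ≈ 0.4571.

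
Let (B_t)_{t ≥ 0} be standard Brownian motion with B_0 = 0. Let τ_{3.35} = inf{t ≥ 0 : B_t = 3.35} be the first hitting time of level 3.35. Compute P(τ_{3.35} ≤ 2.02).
P(τ_{3.35} ≤ 2.02) = 2(1 − Φ(3.35/√2.02)) = 2(1 − Φ(2.3571)) ≈ 0.0184

By the reflection principle for standard BM, P(τ_b ≤ t) = 2 · P(B_t ≥ b). Since B_t ~ N(0, t), P(B_t ≥ 3.35) = 1 − Φ(3.35/√t) = 1 − Φ(3.35/√2.02) = 1 − Φ(2.3571) ≈ 0.00921. Doubling: P(τ_{3.35} ≤ 2.02) ≈ 2 · 0.00921 = 0.01842 ≈ 0.0184.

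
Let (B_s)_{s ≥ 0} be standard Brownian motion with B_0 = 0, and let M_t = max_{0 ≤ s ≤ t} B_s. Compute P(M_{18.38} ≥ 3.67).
P(M_{18.38} ≥ 3.67) = 2·P(B_{18.38} ≥ 3.67) = 2(1 − Φ(3.67/√18.38)) ≈ 0.3920

By the reflection principle for Brownian motion, P(M_t ≥ a) = 2 · P(B_t ≥ a) for a ≥ 0. Since B_t ~ N(0, t), P(B_t ≥ 3.67) = 1 − Φ(3.67/√t) = 1 − Φ(3.67/√18.38) = 1 − Φ(0.8560). So
  P(M_{18.38} ≥ 3.67) = 2(1 − Φ(0.8560)) ≈ 0.3920.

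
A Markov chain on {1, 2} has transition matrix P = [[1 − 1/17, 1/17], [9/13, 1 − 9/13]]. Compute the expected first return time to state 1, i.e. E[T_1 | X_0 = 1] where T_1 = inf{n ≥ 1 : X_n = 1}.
E[T_1 | X_0 = 1] = 1/π_1 = 166/153

For an irreducible recurrent Markov chain with stationary distribution π, E[T_i | X_0 = i] = 1/π_i (Kac's formula). Here π_1 = (9/13)/(1/17 + 9/13) = (9/13)/(166/221) = 153/166, so E[T_1 | X_0 = 1] = 1/π_1 = (1/17 + 9/13)/(9/13) = (166/221)/(9/13) = 166/153.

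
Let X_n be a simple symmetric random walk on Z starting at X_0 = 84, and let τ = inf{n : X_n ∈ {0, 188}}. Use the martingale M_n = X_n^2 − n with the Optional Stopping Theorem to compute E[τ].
E[τ] = 8736

M_n = X_n^2 − n is a martingale (since E[X_{n+1}^2 | F_n] = X_n^2 + 1). By OST (τ has finite mean in a bounded region), E[M_τ] = E[M_0] = X_0^2 − 0 = 84^2 = 7056. Also E[M_τ] = E[X_τ^2] − E[τ]. The walk exits at 0 or 188, with P(hit 188 first) = 84/188, so E[X_τ^2] = 188^2 · 84/188 + 0 = 15792. Thus E[τ] = E[X_τ^2] − E[M_τ] = 15792 − 7056 = 8736 = 84(188 − 84) = 8736.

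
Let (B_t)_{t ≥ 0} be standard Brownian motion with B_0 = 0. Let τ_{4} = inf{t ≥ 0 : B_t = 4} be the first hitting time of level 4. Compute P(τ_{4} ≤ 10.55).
P(τ_{4} ≤ 10.55) = 2(1 − Φ(4/√10.55)) = 2(1 − Φ(1.2315)) ≈ 0.2181

By the reflection principle for standard BM, P(τ_b ≤ t) = 2 · P(B_t ≥ b). Since B_t ~ N(0, t), P(B_t ≥ 4) = 1 − Φ(4/√t) = 1 − Φ(4/√10.55) = 1 − Φ(1.2315) ≈ 0.10907. Doubling: P(τ_{4} ≤ 10.55) ≈ 2 · 0.10907 = 0.21814 ≈ 0.2181.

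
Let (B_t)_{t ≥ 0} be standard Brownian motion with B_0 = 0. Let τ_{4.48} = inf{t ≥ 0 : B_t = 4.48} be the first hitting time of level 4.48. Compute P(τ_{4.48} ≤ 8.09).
P(τ_{4.48} ≤ 8.09) = 2(1 − Φ(4.48/√8.09)) = 2(1 − Φ(1.5751)) ≈ 0.1152

By the reflection principle for standard BM, P(τ_b ≤ t) = 2 · P(B_t ≥ b). Since B_t ~ N(0, t), P(B_t ≥ 4.48) = 1 − Φ(4.48/√t) = 1 − Φ(4.48/√8.09) = 1 − Φ(1.5751) ≈ 0.05762. Doubling: P(τ_{4.48} ≤ 8.09) ≈ 2 · 0.05762 = 0.11524 ≈ 0.1152.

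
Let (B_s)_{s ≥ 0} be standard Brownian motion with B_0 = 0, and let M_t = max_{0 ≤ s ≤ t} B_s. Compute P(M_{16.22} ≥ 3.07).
P(M_{16.22} ≥ 3.07) = 2·P(B_{16.22} ≥ 3.07) = 2(1 − Φ(3.07/√16.22)) ≈ 0.4459

By the reflection principle for Brownian motion, P(M_t ≥ a) = 2 · P(B_t ≥ a) for a ≥ 0. Since B_t ~ N(0, t), P(B_t ≥ 3.07) = 1 − Φ(3.07/√t) = 1 − Φ(3.07/√16.22) = 1 − Φ(0.7623). So
  P(M_{16.22} ≥ 3.07) = 2(1 − Φ(0.7623)) ≈ 0.4459.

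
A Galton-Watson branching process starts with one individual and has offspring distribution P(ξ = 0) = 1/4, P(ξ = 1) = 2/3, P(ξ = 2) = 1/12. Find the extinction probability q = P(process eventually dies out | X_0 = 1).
q = 1

Mean offspring μ = 0·1/4 + 1·2/3 + 2·1/12 = 5/6 ≤ 1. For μ ≤ 1 with offspring not concentrated at 1, the Galton-Watson process goes extinct almost surely, so q = 1.
(Algebraic check: The pgf is f(s) = 1/4 + 2/3·s + 1/12·s². The extinction probability q is the smallest fixed point of f in [0, 1]. Setting s = f(s):
  1/12·s² + (2/3 − 1)·s + 1/4 = 0
  1/12·s² − (1/4 + 1/12)·s + 1/4 = 0
which factors as (s − 1)·(1/12·s − 1/4) = 0, giving roots s = 1 and s = (1/4)/(1/12) = 3. Since 3 ≥ 1, the smallest root in [0, 1] is s = 1.)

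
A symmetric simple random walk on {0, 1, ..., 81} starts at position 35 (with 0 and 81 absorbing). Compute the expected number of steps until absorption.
E[τ | X_0 = 35] = 1610

Let v_k = E[τ | X_0 = k]. Boundary: v_0 = v_81 = 0. Recurrence: v_k = 1 + (v_{k-1} + v_{k+1})/2 for 1 ≤ k ≤ 80. The particular solution to v_k − (v_{k-1} + v_{k+1})/2 = 1 is v_k = −k^2. Adding homogeneous solution A + B k and matching boundaries gives v_k = k (81 − k). Substituting k = 35: v_35 = 35 · 46 = 1610.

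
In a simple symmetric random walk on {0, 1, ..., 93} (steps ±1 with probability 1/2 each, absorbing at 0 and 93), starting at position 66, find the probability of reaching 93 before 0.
P(hit 93 before 0) = 66/93 = 22/31

Let u_k = P(hit 93 before 0 | start at k). Then u_0 = 0, u_93 = 1, and u_k = u_{k-1}/2 + u_{k+1}/2 for 1 ≤ k ≤ 92. This harmonic recurrence is solved by u_k = k/93, giving u_66 = 66/93 = 22/31.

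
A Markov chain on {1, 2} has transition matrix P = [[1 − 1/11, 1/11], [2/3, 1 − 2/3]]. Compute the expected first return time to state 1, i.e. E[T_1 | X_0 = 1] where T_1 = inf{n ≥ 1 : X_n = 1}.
E[T_1 | X_0 = 1] = 1/π_1 = 25/22

For an irreducible recurrent Markov chain with stationary distribution π, E[T_i | X_0 = i] = 1/π_i (Kac's formula). Here π_1 = (2/3)/(1/11 + 2/3) = (2/3)/(25/33) = 22/25, so E[T_1 | X_0 = 1] = 1/π_1 = (1/11 + 2/3)/(2/3) = (25/33)/(2/3) = 25/22.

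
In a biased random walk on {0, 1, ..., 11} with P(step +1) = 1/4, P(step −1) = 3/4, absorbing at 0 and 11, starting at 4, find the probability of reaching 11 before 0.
P(hit 11 before 0) = (1 − (3)^4) / (1 − (3)^11) = 40/88573

Let u_k denote P(reach 11 before 0 | start at k). Boundary: u_0 = 0, u_11 = 1. Recurrence: u_k = 1/4·u_{k+1} + 3/4·u_{k-1} for 1 ≤ k ≤ 10. Try u_k = A + B·r^k with r = q/p = (3/4)/(1/4) = 3. Substitution satisfies the recurrence; boundary conditions give:
  u_k = (1 − r^k) / (1 − r^N) = (1 − (3)^4) / (1 − (3)^11) = 40/88573.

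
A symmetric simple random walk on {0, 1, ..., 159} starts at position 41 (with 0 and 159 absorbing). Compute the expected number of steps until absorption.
E[τ | X_0 = 41] = 4838

Let v_k = E[τ | X_0 = k]. Boundary: v_0 = v_159 = 0. Recurrence: v_k = 1 + (v_{k-1} + v_{k+1})/2 for 1 ≤ k ≤ 158. The particular solution to v_k − (v_{k-1} + v_{k+1})/2 = 1 is v_k = −k^2. Adding homogeneous solution A + B k and matching boundaries gives v_k = k (159 − k). Substituting k = 41: v_41 = 41 · 118 = 4838.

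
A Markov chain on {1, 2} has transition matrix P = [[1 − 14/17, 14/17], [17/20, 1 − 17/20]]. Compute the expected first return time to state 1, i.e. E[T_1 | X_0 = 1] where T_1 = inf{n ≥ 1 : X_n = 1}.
E[T_1 | X_0 = 1] = 1/π_1 = 569/289

For an irreducible recurrent Markov chain with stationary distribution π, E[T_i | X_0 = i] = 1/π_i (Kac's formula). Here π_1 = (17/20)/(14/17 + 17/20) = (17/20)/(569/340) = 289/569, so E[T_1 | X_0 = 1] = 1/π_1 = (14/17 + 17/20)/(17/20) = (569/340)/(17/20) = 569/289.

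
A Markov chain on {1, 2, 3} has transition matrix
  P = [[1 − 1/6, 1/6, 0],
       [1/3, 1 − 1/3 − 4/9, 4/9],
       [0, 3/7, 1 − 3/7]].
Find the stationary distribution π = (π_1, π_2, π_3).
π = (54/109, 27/109, 28/109)

This is a birth-death chain on three states, which satisfies detailed balance: π_1 · P_{12} = π_2 · P_{21} and π_2 · P_{23} = π_3 · P_{32}.
From π_1 · 1/6 = π_2 · 1/3: π_2/π_1 = (1/6)/(1/3) = 1/2.
From π_2 · 4/9 = π_3 · 3/7: π_3/π_2 = (4/9)/(3/7) = 28/27.
Take π_1 proportional to 1; then unnormalized π = (1, 1/2, 14/27). Normalize by dividing by the sum 109/54:
  π = (54/109, 27/109, 28/109).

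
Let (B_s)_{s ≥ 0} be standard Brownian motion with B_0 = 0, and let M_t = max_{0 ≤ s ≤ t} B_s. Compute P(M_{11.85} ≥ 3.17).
P(M_{11.85} ≥ 3.17) = 2·P(B_{11.85} ≥ 3.17) = 2(1 − Φ(3.17/√11.85)) ≈ 0.3571

By the reflection principle for Brownian motion, P(M_t ≥ a) = 2 · P(B_t ≥ a) for a ≥ 0. Since B_t ~ N(0, t), P(B_t ≥ 3.17) = 1 − Φ(3.17/√t) = 1 − Φ(3.17/√11.85) = 1 − Φ(0.9209). So
  P(M_{11.85} ≥ 3.17) = 2(1 − Φ(0.9209)) ≈ 0.3571.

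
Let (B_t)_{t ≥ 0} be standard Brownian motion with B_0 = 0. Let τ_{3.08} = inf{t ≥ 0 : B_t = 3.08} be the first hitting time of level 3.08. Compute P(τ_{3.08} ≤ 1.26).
P(τ_{3.08} ≤ 1.26) = 2(1 − Φ(3.08/√1.26)) = 2(1 − Φ(2.7439)) ≈ 0.0061

By the reflection principle for standard BM, P(τ_b ≤ t) = 2 · P(B_t ≥ b). Since B_t ~ N(0, t), P(B_t ≥ 3.08) = 1 − Φ(3.08/√t) = 1 − Φ(3.08/√1.26) = 1 − Φ(2.7439) ≈ 0.00304. Doubling: P(τ_{3.08} ≤ 1.26) ≈ 2 · 0.00304 = 0.00608 ≈ 0.0061.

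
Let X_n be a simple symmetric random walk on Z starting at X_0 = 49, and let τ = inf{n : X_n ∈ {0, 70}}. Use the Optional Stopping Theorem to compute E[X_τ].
E[X_τ] = 49

X_n is a martingale and τ is a bounded-mean stopping time (indeed τ is finite a.s. with bounded expectation since the walk is in a bounded region). By the OST, E[X_τ] = E[X_0] = 49. Equivalently: E[X_τ] = 70 · P(hit 70 first) + 0 · P(hit 0 first) = 70 · (49/70) = 49.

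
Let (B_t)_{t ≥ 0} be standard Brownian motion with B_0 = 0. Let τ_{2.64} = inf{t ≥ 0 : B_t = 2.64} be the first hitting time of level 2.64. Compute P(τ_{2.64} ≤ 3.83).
P(τ_{2.64} ≤ 3.83) = 2(1 − Φ(2.64/√3.83)) = 2(1 − Φ(1.3490)) ≈ 0.1773

By the reflection principle for standard BM, P(τ_b ≤ t) = 2 · P(B_t ≥ b). Since B_t ~ N(0, t), P(B_t ≥ 2.64) = 1 − Φ(2.64/√t) = 1 − Φ(2.64/√3.83) = 1 − Φ(1.3490) ≈ 0.08867. Doubling: P(τ_{2.64} ≤ 3.83) ≈ 2 · 0.08867 = 0.17734 ≈ 0.1773.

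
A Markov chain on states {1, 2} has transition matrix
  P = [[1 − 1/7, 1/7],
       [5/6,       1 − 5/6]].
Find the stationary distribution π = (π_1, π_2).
π_1 = 35/41, π_2 = 6/41

Solve πP = π with π_1 + π_2 = 1. From πP = π: π_1 · (1 − 1/7) + π_2 · 5/6 = π_1 ⇒ π_2 · 5/6 = π_1 · 1/7 ⇒ π_2/π_1 = (1/7)/(5/6) = 6/35. Together with π_1 + π_2 = 1:
  π_1 = (5/6)/(1/7 + 5/6) = (5/6)/(41/42) = 35/41,
  π_2 = (1/7)/(1/7 + 5/6) = (1/7)/(41/42) = 6/41.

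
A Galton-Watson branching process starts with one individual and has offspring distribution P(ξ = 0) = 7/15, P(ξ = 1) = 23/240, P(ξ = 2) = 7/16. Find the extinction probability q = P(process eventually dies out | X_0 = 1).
q = 1

Mean offspring μ = 0·7/15 + 1·23/240 + 2·7/16 = 233/240 ≤ 1. For μ ≤ 1 with offspring not concentrated at 1, the Galton-Watson process goes extinct almost surely, so q = 1.
(Algebraic check: The pgf is f(s) = 7/15 + 23/240·s + 7/16·s². The extinction probability q is the smallest fixed point of f in [0, 1]. Setting s = f(s):
  7/16·s² + (23/240 − 1)·s + 7/15 = 0
  7/16·s² − (7/15 + 7/16)·s + 7/15 = 0
which factors as (s − 1)·(7/16·s − 7/15) = 0, giving roots s = 1 and s = (7/15)/(7/16) = 16/15. Since 16/15 ≥ 1, the smallest root in [0, 1] is s = 1.)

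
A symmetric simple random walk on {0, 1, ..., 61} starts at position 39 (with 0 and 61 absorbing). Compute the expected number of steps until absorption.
E[τ | X_0 = 39] = 858

Let v_k = E[τ | X_0 = k]. Boundary: v_0 = v_61 = 0. Recurrence: v_k = 1 + (v_{k-1} + v_{k+1})/2 for 1 ≤ k ≤ 60. The particular solution to v_k − (v_{k-1} + v_{k+1})/2 = 1 is v_k = −k^2. Adding homogeneous solution A + B k and matching boundaries gives v_k = k (61 − k). Substituting k = 39: v_39 = 39 · 22 = 858.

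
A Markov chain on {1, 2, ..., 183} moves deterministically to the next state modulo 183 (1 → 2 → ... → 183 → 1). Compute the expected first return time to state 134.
E[T_134 | X_0 = 134] = 183

The chain cycles deterministically, so starting at state 134 it returns in exactly 183 steps. Equivalently, the stationary distribution is uniform π_j = 1/183 for every state j, so by Kac's formula E[T_134] = 1/π_134 = 183.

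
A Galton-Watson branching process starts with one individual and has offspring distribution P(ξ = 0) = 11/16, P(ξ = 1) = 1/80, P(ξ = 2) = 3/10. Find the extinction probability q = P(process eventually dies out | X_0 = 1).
q = 1

Mean offspring μ = 0·11/16 + 1·1/80 + 2·3/10 = 49/80 ≤ 1. For μ ≤ 1 with offspring not concentrated at 1, the Galton-Watson process goes extinct almost surely, so q = 1.
(Algebraic check: The pgf is f(s) = 11/16 + 1/80·s + 3/10·s². The extinction probability q is the smallest fixed point of f in [0, 1]. Setting s = f(s):
  3/10·s² + (1/80 − 1)·s + 11/16 = 0
  3/10·s² − (11/16 + 3/10)·s + 11/16 = 0
which factors as (s − 1)·(3/10·s − 11/16) = 0, giving roots s = 1 and s = (11/16)/(3/10) = 55/24. Since 55/24 ≥ 1, the smallest root in [0, 1] is s = 1.)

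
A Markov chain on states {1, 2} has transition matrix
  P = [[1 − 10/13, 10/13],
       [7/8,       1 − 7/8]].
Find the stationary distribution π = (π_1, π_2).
π_1 = 91/171, π_2 = 80/171

Solve πP = π with π_1 + π_2 = 1. From πP = π: π_1 · (1 − 10/13) + π_2 · 7/8 = π_1 ⇒ π_2 · 7/8 = π_1 · 10/13 ⇒ π_2/π_1 = (10/13)/(7/8) = 80/91. Together with π_1 + π_2 = 1:
  π_1 = (7/8)/(10/13 + 7/8) = (7/8)/(171/104) = 91/171,
  π_2 = (10/13)/(10/13 + 7/8) = (10/13)/(171/104) = 80/171.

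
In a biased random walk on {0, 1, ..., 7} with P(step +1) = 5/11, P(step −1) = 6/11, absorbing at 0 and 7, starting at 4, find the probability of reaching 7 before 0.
P(hit 7 before 0) = (1 − (6/5)^4) / (1 − (6/5)^7) = 83875/201811

Let u_k denote P(reach 7 before 0 | start at k). Boundary: u_0 = 0, u_7 = 1. Recurrence: u_k = 5/11·u_{k+1} + 6/11·u_{k-1} for 1 ≤ k ≤ 6. Try u_k = A + B·r^k with r = q/p = (6/11)/(5/11) = 6/5. Substitution satisfies the recurrence; boundary conditions give:
  u_k = (1 − r^k) / (1 − r^N) = (1 − (6/5)^4) / (1 − (6/5)^7) = 83875/201811.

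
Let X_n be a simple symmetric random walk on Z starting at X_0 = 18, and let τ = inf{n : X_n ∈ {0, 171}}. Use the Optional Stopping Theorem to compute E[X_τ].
E[X_τ] = 18

X_n is a martingale and τ is a bounded-mean stopping time (indeed τ is finite a.s. with bounded expectation since the walk is in a bounded region). By the OST, E[X_τ] = E[X_0] = 18. Equivalently: E[X_τ] = 171 · P(hit 171 first) + 0 · P(hit 0 first) = 171 · (18/171) = 18.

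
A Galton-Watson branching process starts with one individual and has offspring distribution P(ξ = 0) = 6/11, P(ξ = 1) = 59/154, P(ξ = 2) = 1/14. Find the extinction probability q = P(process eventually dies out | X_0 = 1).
q = 1

Mean offspring μ = 0·6/11 + 1·59/154 + 2·1/14 = 81/154 ≤ 1. For μ ≤ 1 with offspring not concentrated at 1, the Galton-Watson process goes extinct almost surely, so q = 1.
(Algebraic check: The pgf is f(s) = 6/11 + 59/154·s + 1/14·s². The extinction probability q is the smallest fixed point of f in [0, 1]. Setting s = f(s):
  1/14·s² + (59/154 − 1)·s + 6/11 = 0
  1/14·s² − (6/11 + 1/14)·s + 6/11 = 0
which factors as (s − 1)·(1/14·s − 6/11) = 0, giving roots s = 1 and s = (6/11)/(1/14) = 84/11. Since 84/11 ≥ 1, the smallest root in [0, 1] is s = 1.)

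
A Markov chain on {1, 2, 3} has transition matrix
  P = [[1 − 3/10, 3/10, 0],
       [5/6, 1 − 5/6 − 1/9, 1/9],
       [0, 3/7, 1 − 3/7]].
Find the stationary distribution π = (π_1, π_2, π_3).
π = (75/109, 27/109, 7/109)

This is a birth-death chain on three states, which satisfies detailed balance: π_1 · P_{12} = π_2 · P_{21} and π_2 · P_{23} = π_3 · P_{32}.
From π_1 · 3/10 = π_2 · 5/6: π_2/π_1 = (3/10)/(5/6) = 9/25.
From π_2 · 1/9 = π_3 · 3/7: π_3/π_2 = (1/9)/(3/7) = 7/27.
Take π_1 proportional to 1; then unnormalized π = (1, 9/25, 7/75). Normalize by dividing by the sum 109/75:
  π = (75/109, 27/109, 7/109).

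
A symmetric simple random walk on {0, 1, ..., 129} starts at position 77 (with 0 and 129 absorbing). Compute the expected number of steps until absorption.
E[τ | X_0 = 77] = 4004

Let v_k = E[τ | X_0 = k]. Boundary: v_0 = v_129 = 0. Recurrence: v_k = 1 + (v_{k-1} + v_{k+1})/2 for 1 ≤ k ≤ 128. The particular solution to v_k − (v_{k-1} + v_{k+1})/2 = 1 is v_k = −k^2. Adding homogeneous solution A + B k and matching boundaries gives v_k = k (129 − k). Substituting k = 77: v_77 = 77 · 52 = 4004.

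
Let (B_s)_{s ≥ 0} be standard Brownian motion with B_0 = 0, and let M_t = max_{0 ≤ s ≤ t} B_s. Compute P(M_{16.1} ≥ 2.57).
P(M_{16.1} ≥ 2.57) = 2·P(B_{16.1} ≥ 2.57) = 2(1 − Φ(2.57/√16.1)) ≈ 0.5218

By the reflection principle for Brownian motion, P(M_t ≥ a) = 2 · P(B_t ≥ a) for a ≥ 0. Since B_t ~ N(0, t), P(B_t ≥ 2.57) = 1 − Φ(2.57/√t) = 1 − Φ(2.57/√16.1) = 1 − Φ(0.6405). So
  P(M_{16.1} ≥ 2.57) = 2(1 − Φ(0.6405)) ≈ 0.5218.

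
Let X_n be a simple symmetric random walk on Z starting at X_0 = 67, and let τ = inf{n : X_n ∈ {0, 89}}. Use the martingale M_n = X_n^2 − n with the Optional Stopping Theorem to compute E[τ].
E[τ] = 1474

M_n = X_n^2 − n is a martingale (since E[X_{n+1}^2 | F_n] = X_n^2 + 1). By OST (τ has finite mean in a bounded region), E[M_τ] = E[M_0] = X_0^2 − 0 = 67^2 = 4489. Also E[M_τ] = E[X_τ^2] − E[τ]. The walk exits at 0 or 89, with P(hit 89 first) = 67/89, so E[X_τ^2] = 89^2 · 67/89 + 0 = 5963. Thus E[τ] = E[X_τ^2] − E[M_τ] = 5963 − 4489 = 1474 = 67(89 − 67) = 1474.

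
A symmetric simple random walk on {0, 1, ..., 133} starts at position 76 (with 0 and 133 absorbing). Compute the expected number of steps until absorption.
E[τ | X_0 = 76] = 4332

Let v_k = E[τ | X_0 = k]. Boundary: v_0 = v_133 = 0. Recurrence: v_k = 1 + (v_{k-1} + v_{k+1})/2 for 1 ≤ k ≤ 132. The particular solution to v_k − (v_{k-1} + v_{k+1})/2 = 1 is v_k = −k^2. Adding homogeneous solution A + B k and matching boundaries gives v_k = k (133 − k). Substituting k = 76: v_76 = 76 · 57 = 4332.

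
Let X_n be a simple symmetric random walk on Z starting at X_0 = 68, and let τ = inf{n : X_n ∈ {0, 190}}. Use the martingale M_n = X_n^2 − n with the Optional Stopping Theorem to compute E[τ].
E[τ] = 8296

M_n = X_n^2 − n is a martingale (since E[X_{n+1}^2 | F_n] = X_n^2 + 1). By OST (τ has finite mean in a bounded region), E[M_τ] = E[M_0] = X_0^2 − 0 = 68^2 = 4624. Also E[M_τ] = E[X_τ^2] − E[τ]. The walk exits at 0 or 190, with P(hit 190 first) = 68/190, so E[X_τ^2] = 190^2 · 68/190 + 0 = 12920. Thus E[τ] = E[X_τ^2] − E[M_τ] = 12920 − 4624 = 8296 = 68(190 − 68) = 8296.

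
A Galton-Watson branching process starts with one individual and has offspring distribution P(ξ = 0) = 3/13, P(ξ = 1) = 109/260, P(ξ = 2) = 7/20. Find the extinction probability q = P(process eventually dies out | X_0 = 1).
q = 60/91

The pgf is f(s) = 3/13 + 109/260·s + 7/20·s². The extinction probability q is the smallest fixed point of f in [0, 1]. Setting s = f(s):
  7/20·s² + (109/260 − 1)·s + 3/13 = 0
  7/20·s² − (3/13 + 7/20)·s + 3/13 = 0
which factors as (s − 1)·(7/20·s − 3/13) = 0, giving roots s = 1 and s = (3/13)/(7/20) = 60/91.
Mean offspring μ = 109/260 + 2·7/20 = 291/260 > 1 (supercritical), so q < 1. The extinction probability is the smaller root: q = (3/13)/(7/20) = 60/91.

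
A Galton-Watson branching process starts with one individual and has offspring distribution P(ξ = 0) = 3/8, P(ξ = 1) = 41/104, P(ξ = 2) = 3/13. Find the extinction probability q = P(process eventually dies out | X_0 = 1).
q = 1

Mean offspring μ = 0·3/8 + 1·41/104 + 2·3/13 = 89/104 ≤ 1. For μ ≤ 1 with offspring not concentrated at 1, the Galton-Watson process goes extinct almost surely, so q = 1.
(Algebraic check: The pgf is f(s) = 3/8 + 41/104·s + 3/13·s². The extinction probability q is the smallest fixed point of f in [0, 1]. Setting s = f(s):
  3/13·s² + (41/104 − 1)·s + 3/8 = 0
  3/13·s² − (3/8 + 3/13)·s + 3/8 = 0
which factors as (s − 1)·(3/13·s − 3/8) = 0, giving roots s = 1 and s = (3/8)/(3/13) = 13/8. Since 13/8 ≥ 1, the smallest root in [0, 1] is s = 1.)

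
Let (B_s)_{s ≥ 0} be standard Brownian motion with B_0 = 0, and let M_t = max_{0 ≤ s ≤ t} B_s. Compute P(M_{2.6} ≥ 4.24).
P(M_{2.6} ≥ 4.24) = 2·P(B_{2.6} ≥ 4.24) = 2(1 − Φ(4.24/√2.6)) ≈ 0.0086

By the reflection principle for Brownian motion, P(M_t ≥ a) = 2 · P(B_t ≥ a) for a ≥ 0. Since B_t ~ N(0, t), P(B_t ≥ 4.24) = 1 − Φ(4.24/√t) = 1 − Φ(4.24/√2.6) = 1 − Φ(2.6295). So
  P(M_{2.6} ≥ 4.24) = 2(1 − Φ(2.6295)) ≈ 0.0086.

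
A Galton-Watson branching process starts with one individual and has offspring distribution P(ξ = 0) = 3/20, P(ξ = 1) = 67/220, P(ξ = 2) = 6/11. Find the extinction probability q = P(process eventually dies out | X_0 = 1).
q = 11/40

The pgf is f(s) = 3/20 + 67/220·s + 6/11·s². The extinction probability q is the smallest fixed point of f in [0, 1]. Setting s = f(s):
  6/11·s² + (67/220 − 1)·s + 3/20 = 0
  6/11·s² − (3/20 + 6/11)·s + 3/20 = 0
which factors as (s − 1)·(6/11·s − 3/20) = 0, giving roots s = 1 and s = (3/20)/(6/11) = 11/40.
Mean offspring μ = 67/220 + 2·6/11 = 307/220 > 1 (supercritical), so q < 1. The extinction probability is the smaller root: q = (3/20)/(6/11) = 11/40.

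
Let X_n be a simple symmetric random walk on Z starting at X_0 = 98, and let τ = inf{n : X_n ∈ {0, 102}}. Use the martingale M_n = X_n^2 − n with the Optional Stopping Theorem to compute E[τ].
E[τ] = 392

M_n = X_n^2 − n is a martingale (since E[X_{n+1}^2 | F_n] = X_n^2 + 1). By OST (τ has finite mean in a bounded region), E[M_τ] = E[M_0] = X_0^2 − 0 = 98^2 = 9604. Also E[M_τ] = E[X_τ^2] − E[τ]. The walk exits at 0 or 102, with P(hit 102 first) = 98/102, so E[X_τ^2] = 102^2 · 98/102 + 0 = 9996. Thus E[τ] = E[X_τ^2] − E[M_τ] = 9996 − 9604 = 392 = 98(102 − 98) = 392.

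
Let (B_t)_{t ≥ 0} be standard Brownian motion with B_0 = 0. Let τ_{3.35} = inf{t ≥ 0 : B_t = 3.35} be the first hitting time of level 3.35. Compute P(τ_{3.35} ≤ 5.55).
P(τ_{3.35} ≤ 5.55) = 2(1 − Φ(3.35/√5.55)) = 2(1 − Φ(1.4220)) ≈ 0.1550

By the reflection principle for standard BM, P(τ_b ≤ t) = 2 · P(B_t ≥ b). Since B_t ~ N(0, t), P(B_t ≥ 3.35) = 1 − Φ(3.35/√t) = 1 − Φ(3.35/√5.55) = 1 − Φ(1.4220) ≈ 0.07751. Doubling: P(τ_{3.35} ≤ 5.55) ≈ 2 · 0.07751 = 0.15502 ≈ 0.1550.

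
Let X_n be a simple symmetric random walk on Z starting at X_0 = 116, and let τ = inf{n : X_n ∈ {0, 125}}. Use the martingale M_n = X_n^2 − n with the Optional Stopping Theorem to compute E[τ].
E[τ] = 1044

M_n = X_n^2 − n is a martingale (since E[X_{n+1}^2 | F_n] = X_n^2 + 1). By OST (τ has finite mean in a bounded region), E[M_τ] = E[M_0] = X_0^2 − 0 = 116^2 = 13456. Also E[M_τ] = E[X_τ^2] − E[τ]. The walk exits at 0 or 125, with P(hit 125 first) = 116/125, so E[X_τ^2] = 125^2 · 116/125 + 0 = 14500. Thus E[τ] = E[X_τ^2] − E[M_τ] = 14500 − 13456 = 1044 = 116(125 − 116) = 1044.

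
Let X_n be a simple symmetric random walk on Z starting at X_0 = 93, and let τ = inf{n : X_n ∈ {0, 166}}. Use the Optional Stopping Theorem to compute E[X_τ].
E[X_τ] = 93

X_n is a martingale and τ is a bounded-mean stopping time (indeed τ is finite a.s. with bounded expectation since the walk is in a bounded region). By the OST, E[X_τ] = E[X_0] = 93. Equivalently: E[X_τ] = 166 · P(hit 166 first) + 0 · P(hit 0 first) = 166 · (93/166) = 93.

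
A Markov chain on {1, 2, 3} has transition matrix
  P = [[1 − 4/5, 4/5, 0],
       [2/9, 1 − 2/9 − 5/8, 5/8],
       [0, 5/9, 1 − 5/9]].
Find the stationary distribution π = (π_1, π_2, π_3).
π = (20/173, 72/173, 81/173)

This is a birth-death chain on three states, which satisfies detailed balance: π_1 · P_{12} = π_2 · P_{21} and π_2 · P_{23} = π_3 · P_{32}.
From π_1 · 4/5 = π_2 · 2/9: π_2/π_1 = (4/5)/(2/9) = 18/5.
From π_2 · 5/8 = π_3 · 5/9: π_3/π_2 = (5/8)/(5/9) = 9/8.
Take π_1 proportional to 1; then unnormalized π = (1, 18/5, 81/20). Normalize by dividing by the sum 173/20:
  π = (20/173, 72/173, 81/173).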